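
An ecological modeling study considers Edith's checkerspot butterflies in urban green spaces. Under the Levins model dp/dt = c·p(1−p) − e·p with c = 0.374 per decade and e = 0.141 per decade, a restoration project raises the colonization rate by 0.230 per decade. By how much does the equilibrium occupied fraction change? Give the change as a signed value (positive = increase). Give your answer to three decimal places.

0.144

Before: p* = 1 − 0.141/0.374 = 0.6230.
After the change, c = 0.604, e = 0.141, so p* = 1 − 0.141/0.604 = 0.7666.
Δp* = 0.7666 − 0.6230 = +0.1436.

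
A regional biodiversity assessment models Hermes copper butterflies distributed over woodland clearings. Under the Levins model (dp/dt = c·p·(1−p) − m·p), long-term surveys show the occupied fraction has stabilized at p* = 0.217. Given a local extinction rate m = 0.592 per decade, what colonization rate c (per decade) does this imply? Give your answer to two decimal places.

At equilibrium c(1−p*) = m, so c = m/(1−p*).
c = 0.592/(1 − 0.217) = 0.592/0.7830 = 0.7561.

0.76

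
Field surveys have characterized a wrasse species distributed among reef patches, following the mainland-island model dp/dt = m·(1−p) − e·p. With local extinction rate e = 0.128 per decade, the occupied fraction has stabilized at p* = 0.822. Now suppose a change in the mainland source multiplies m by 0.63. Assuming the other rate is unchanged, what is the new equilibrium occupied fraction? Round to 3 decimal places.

Balance m(1−p*) = e·p* gives m = e·p*/(1−p*) = 0.128×0.82200/0.17800 = 0.59110.
New p* = m/(m+e) = 0.37239/(0.37239+0.12800) = 0.74420.

0.744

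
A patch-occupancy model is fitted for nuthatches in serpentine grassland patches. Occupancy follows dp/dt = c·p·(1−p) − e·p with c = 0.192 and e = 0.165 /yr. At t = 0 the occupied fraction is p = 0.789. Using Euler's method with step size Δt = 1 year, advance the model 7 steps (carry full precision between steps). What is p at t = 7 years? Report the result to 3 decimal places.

0.421

Update rule: p ← p + [c·p·(1−p) − e·p]·Δt with Δt = 1.
step 1: Δp = -0.09822, p = 0.69078
step 2: Δp = -0.07297, p = 0.61781
step 3: Δp = -0.05660, p = 0.56121
step 4: Δp = -0.04532, p = 0.51589
step 5: Δp = -0.03717, p = 0.47872
step 6: Δp = -0.03108, p = 0.44764
step 7: Δp = -0.02639, p = 0.42126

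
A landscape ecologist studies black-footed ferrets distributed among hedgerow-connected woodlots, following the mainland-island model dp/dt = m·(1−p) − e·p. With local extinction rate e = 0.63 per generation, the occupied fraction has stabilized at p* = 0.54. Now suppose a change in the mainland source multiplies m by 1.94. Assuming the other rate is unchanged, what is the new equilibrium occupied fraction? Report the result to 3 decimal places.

Balance m(1−p*) = e·p* gives m = e·p*/(1−p*) = 0.63×0.54000/0.46000 = 0.73957.
New p* = m/(m+e) = 1.43477/(1.43477+0.63000) = 0.69488.

0.695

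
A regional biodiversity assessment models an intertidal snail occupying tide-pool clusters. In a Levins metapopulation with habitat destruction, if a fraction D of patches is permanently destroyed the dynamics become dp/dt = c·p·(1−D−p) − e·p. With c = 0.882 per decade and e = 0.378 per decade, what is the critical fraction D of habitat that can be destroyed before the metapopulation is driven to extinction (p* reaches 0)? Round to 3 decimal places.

0.571

The nontrivial equilibrium is p* = (1−D) − e/c; extinction occurs when this hits zero.
So D_crit = 1 − e/c = 1 − 0.378/0.882 = 1 − 0.4286 = 0.5714.
This equals the undisturbed p*, a classic result of Lande's extension.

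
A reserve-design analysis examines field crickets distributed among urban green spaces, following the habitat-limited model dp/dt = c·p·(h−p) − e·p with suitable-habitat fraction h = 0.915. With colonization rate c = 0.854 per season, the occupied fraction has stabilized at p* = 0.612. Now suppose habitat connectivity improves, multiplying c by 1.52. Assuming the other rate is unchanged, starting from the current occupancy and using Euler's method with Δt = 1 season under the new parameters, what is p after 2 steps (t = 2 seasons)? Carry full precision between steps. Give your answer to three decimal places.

Balance c(h−p*) = e gives e = 0.854×(0.915 − 0.61200) = 0.25876.
Starting from p₀ = 0.61200; update p ← p + (dp/dt)·Δt with the new parameters.
  1  |  dp/dt·Δt = +0.082348  |  p_1 = 0.694348
  2  |  dp/dt·Δt = +0.019207  |  p_2 = 0.713555

0.714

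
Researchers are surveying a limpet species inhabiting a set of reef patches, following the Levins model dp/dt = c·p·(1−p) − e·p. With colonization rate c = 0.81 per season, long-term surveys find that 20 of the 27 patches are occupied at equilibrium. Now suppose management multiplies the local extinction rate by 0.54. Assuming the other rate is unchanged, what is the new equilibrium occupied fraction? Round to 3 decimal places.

Observed p* = 20/27 = 0.74074.
Balance c(1−p*) = e gives e = 0.81×(1 − 0.74074) = 0.21000.
New p* = 1 − e/c = 1 − 0.11340/0.81000 = 0.86000.

0.860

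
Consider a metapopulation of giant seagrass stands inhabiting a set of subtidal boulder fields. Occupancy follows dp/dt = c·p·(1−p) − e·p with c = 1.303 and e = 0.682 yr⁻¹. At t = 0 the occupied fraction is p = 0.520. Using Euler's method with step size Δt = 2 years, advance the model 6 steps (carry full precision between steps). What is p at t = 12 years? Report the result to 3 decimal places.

0.477

Update rule: p ← p + [c·p·(1−p) − e·p]·Δt with Δt = 2.
t = 2: p = 0.52000 + (-0.05882) = 0.46118
t = 4: p = 0.46118 + (+0.01853) = 0.47970
t = 6: p = 0.47970 + (-0.00389) = 0.47581
t = 8: p = 0.47581 + (+0.00096) = 0.47678
t = 10: p = 0.47678 + (-0.00023) = 0.47655
t = 12: p = 0.47655 + (+0.00006) = 0.47660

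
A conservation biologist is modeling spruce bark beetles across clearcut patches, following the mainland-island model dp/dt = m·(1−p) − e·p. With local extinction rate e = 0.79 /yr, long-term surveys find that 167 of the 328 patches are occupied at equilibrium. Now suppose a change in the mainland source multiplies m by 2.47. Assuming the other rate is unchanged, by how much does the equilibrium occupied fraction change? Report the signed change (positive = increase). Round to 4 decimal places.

Observed p* = 167/328 = 0.50915.
Balance m(1−p*) = e·p* gives m = e·p*/(1−p*) = 0.79×0.50915/0.49085 = 0.81945.
New p* = m/(m+e) = 2.02404/(2.02404+0.79000) = 0.71926.
Δp* = 0.71926 − 0.50915 = +0.21011.

0.2101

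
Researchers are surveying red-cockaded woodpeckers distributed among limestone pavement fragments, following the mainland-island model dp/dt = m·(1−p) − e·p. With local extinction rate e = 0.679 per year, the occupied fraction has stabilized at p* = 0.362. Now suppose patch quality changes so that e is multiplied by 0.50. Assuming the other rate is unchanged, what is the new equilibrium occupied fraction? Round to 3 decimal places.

Balance m(1−p*) = e·p* gives m = e·p*/(1−p*) = 0.679×0.36200/0.63800 = 0.38526.
New p* = m/(m+e) = 0.38526/(0.38526+0.33950) = 0.53157.

0.532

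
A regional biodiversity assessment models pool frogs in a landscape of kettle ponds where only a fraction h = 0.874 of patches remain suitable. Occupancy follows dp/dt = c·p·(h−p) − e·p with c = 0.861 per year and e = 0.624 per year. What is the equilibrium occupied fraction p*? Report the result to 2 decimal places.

Setting dp/dt = 0 and dividing by p* gives c·(h−p*) = e.
So p* = h − e/c = 0.874 − 0.624/0.861 = 0.874 − 0.7247 = 0.1493.

0.15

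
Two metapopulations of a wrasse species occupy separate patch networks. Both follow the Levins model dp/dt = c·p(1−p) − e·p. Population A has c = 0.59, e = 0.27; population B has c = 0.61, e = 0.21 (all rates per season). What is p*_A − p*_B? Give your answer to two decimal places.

-0.11

A: p*_A = 1 − 0.27/0.59 = 0.5424.
B: p*_B = 1 − 0.21/0.61 = 0.6557.
p*_A − p*_B = 0.5424 − 0.6557 = -0.1134.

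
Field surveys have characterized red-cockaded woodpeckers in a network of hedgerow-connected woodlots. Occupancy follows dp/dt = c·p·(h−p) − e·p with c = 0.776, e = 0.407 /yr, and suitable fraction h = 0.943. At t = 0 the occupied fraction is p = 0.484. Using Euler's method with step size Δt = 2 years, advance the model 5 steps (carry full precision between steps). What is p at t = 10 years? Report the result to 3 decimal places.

Update rule: p ← p + [c·p·(h−p) − e·p]·Δt with Δt = 2.
p: 0.48400 → 0.43481  (Δp = -0.04919)
p: 0.43481 → 0.42381  (Δp = -0.01100)
p: 0.42381 → 0.42033  (Δp = -0.00349)
p: 0.42033 → 0.41915  (Δp = -0.00118)
p: 0.41915 → 0.41874  (Δp = -0.00041)

0.419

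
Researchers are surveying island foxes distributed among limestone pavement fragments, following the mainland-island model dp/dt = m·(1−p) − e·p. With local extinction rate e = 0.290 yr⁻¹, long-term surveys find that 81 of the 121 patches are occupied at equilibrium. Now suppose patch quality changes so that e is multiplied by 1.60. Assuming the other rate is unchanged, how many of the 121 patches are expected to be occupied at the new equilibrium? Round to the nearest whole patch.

Observed p* = 81/121 = 0.66942.
Balance m(1−p*) = e·p* gives m = e·p*/(1−p*) = 0.290×0.66942/0.33058 = 0.58725.
New p* = m/(m+e) = 0.58725/(0.58725+0.46400) = 0.55862.
Expected occupied = 121 × 0.55862 = 67.59 ≈ 68.

68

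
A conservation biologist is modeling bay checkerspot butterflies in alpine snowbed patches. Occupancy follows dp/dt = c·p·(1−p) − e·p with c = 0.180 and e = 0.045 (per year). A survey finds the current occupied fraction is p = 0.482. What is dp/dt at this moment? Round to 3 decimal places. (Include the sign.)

Colonization term: c·p·(1−p) = 0.180×0.482×0.5180 = 0.04494.
Extinction term: e·p = 0.02169.
dp/dt = 0.04494 − 0.02169 = 0.02325.

0.023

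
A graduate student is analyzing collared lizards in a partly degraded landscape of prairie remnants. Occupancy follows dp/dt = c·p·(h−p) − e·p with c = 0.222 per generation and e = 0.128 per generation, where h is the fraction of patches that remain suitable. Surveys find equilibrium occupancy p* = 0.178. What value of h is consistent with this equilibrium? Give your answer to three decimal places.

0.755

At equilibrium c(h−p*) = e, so h = p* + e/c.
h = 0.178 + 0.128/0.222 = 0.178 + 0.5766 = 0.7546.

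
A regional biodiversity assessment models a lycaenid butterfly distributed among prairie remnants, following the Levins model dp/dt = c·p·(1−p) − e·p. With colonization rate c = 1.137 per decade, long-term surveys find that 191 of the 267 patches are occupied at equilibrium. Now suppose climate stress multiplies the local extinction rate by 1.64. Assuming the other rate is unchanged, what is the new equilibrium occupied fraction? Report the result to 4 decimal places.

0.5332

Observed p* = 191/267 = 0.71536.
Balance c(1−p*) = e gives e = 1.137×(1 − 0.71536) = 0.32364.
New p* = 1 − e/c = 1 − 0.53077/1.13700 = 0.53318.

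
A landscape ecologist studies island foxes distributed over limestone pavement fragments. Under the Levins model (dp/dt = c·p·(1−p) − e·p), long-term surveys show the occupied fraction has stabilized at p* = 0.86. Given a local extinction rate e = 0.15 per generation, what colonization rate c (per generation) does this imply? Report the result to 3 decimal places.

At equilibrium c(1−p*) = e, so c = e/(1−p*).
c = 0.15/(1 − 0.86) = 0.15/0.1400 = 1.0714.

1.071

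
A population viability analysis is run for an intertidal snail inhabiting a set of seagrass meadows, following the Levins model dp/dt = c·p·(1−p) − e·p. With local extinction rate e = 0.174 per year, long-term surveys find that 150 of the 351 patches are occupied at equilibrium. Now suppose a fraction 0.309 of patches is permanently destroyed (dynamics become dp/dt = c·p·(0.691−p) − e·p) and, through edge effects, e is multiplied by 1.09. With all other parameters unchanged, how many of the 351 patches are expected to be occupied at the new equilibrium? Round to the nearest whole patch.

Observed p* = 150/351 = 0.42735.
Balance c(1−p*) = e gives c = e/(1 − 0.42735) = 0.174/0.57265 = 0.30385.
New p* = 0.691 − e/c = 0.691 − 0.18966/0.30385 = 0.06681.
Expected occupied = 351 × 0.06681 = 23.45 ≈ 23.

23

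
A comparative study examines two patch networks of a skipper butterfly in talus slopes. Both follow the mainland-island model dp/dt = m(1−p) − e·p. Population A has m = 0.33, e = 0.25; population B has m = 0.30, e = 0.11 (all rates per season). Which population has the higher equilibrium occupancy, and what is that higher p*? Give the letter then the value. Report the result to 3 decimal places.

B, 0.732

A: p*_A = m/(m+e) = 0.33/0.5800 = 0.5690.
B: p*_B = 0.30/0.4100 = 0.7317.
B is higher at 0.7317.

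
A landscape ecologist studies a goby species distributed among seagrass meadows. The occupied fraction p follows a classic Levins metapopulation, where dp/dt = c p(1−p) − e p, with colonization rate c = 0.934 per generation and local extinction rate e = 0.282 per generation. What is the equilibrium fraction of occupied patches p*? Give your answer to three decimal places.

0.698

At equilibrium, colonization balances extinction: c·p*·(1−p*) = e·p*.
So p* = 1 − e/c = 1 − 0.282/0.934 = 1 − 0.3019 = 0.6981.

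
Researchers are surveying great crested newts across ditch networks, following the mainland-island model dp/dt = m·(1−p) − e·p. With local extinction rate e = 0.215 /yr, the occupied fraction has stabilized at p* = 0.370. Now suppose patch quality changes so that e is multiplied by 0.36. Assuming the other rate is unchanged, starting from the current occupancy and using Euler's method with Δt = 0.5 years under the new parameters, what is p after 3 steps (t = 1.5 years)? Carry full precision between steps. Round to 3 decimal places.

Balance m(1−p*) = e·p* gives m = e·p*/(1−p*) = 0.215×0.37000/0.63000 = 0.12627.
Starting from p₀ = 0.37000; update p ← p + (dp/dt)·Δt with the new parameters.
p: 0.37000 → 0.39546  (Δp = +0.02546)
p: 0.39546 → 0.41832  (Δp = +0.02286)
p: 0.41832 → 0.43886  (Δp = +0.02054)

0.439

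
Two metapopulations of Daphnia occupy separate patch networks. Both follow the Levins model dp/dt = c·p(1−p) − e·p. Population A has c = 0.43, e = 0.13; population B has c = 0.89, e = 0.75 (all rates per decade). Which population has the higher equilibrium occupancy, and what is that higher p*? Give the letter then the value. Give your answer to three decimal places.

A: p*_A = 1 − 0.13/0.43 = 0.6977.
B: p*_B = 1 − 0.75/0.89 = 0.1573.
A is higher at 0.6977.

A, 0.698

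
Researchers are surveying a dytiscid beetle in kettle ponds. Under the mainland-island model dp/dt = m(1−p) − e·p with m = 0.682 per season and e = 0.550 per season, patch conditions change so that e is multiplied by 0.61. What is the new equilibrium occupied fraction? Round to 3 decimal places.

0.670

Before: p* = 0.682/(0.682+0.550) = 0.5536.
After: m = 0.682, e = 0.3355; p* = 0.682/1.0175 = 0.6703.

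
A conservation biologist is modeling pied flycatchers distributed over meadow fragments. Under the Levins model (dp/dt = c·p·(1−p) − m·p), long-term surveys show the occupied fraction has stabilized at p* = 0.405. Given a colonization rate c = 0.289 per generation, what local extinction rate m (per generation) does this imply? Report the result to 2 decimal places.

At equilibrium c(1−p*) = m.
m = 0.289 × (1 − 0.405) = 0.289 × 0.5950 = 0.1720.

0.17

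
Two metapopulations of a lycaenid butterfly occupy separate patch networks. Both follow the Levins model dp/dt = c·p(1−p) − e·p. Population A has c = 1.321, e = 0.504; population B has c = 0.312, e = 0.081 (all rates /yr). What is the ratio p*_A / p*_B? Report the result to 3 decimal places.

A: p*_A = 1 − 0.504/1.321 = 0.6185.
B: p*_B = 1 − 0.081/0.312 = 0.7404.
p*_A / p*_B = 0.6185/0.7404 = 0.8353.

0.835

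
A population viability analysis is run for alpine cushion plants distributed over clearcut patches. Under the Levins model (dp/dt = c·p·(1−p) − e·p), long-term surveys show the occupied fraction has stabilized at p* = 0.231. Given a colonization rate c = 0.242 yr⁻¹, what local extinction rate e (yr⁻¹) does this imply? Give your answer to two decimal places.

At equilibrium c(1−p*) = e.
e = 0.242 × (1 − 0.231) = 0.242 × 0.7690 = 0.1861.

0.19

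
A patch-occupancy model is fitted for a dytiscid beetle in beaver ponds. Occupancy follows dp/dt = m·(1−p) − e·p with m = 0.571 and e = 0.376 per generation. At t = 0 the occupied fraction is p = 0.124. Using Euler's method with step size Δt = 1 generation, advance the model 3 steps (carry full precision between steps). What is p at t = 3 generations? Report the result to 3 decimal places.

Update rule: p ← p + [m·(1−p) − e·p]·Δt with Δt = 1.
  1  |  dp/dt·Δt = +0.453572  |  p_1 = 0.577572
  2  |  dp/dt·Δt = +0.024039  |  p_2 = 0.601611
  3  |  dp/dt·Δt = +0.001274  |  p_3 = 0.602885

0.603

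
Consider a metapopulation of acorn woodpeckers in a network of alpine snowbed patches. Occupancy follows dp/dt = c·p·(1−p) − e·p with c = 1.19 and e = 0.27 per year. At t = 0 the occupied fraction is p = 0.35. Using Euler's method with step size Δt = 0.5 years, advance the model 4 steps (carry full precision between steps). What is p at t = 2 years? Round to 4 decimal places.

Update rule: p ← p + [c·p·(1−p) − e·p]·Δt with Δt = 0.5.
step 1: Δp = +0.08811, p = 0.43811
step 2: Δp = +0.08733, p = 0.52544
step 3: Δp = +0.07743, p = 0.60287
step 4: Δp = +0.06107, p = 0.66394

0.6639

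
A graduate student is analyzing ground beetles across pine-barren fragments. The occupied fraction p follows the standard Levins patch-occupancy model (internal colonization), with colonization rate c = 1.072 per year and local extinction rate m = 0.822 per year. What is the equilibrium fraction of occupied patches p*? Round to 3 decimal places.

0.233

Setting dp/dt = 0 and dividing through by p* gives c·(1−p*) = m.
So p* = 1 − m/c = 1 − 0.822/1.072 = 1 − 0.7668 = 0.2332.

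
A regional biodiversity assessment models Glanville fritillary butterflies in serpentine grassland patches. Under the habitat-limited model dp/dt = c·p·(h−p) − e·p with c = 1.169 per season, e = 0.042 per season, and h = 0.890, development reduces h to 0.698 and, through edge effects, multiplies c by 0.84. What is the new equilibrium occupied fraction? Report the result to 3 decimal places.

0.655

Before: p* = h − e/c = 0.890 − 0.042/1.169 = 0.890 − 0.0359 = 0.8541.
After: c = 0.98196, e = 0.042, h = 0.698; p* = 0.698 − 0.042/0.98196 = 0.6552.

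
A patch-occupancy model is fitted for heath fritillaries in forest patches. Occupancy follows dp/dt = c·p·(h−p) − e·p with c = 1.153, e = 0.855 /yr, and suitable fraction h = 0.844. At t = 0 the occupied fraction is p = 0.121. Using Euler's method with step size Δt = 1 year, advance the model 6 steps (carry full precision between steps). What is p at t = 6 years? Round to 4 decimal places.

Update rule: p ← p + [c·p·(h−p) − e·p]·Δt with Δt = 1.
  1  |  dp/dt·Δt = -0.002587  |  p_1 = 0.118413
  2  |  dp/dt·Δt = -0.002179  |  p_2 = 0.116234
  3  |  dp/dt·Δt = -0.001847  |  p_3 = 0.114388
  4  |  dp/dt·Δt = -0.001574  |  p_4 = 0.112814
  5  |  dp/dt·Δt = -0.001347  |  p_5 = 0.111467
  6  |  dp/dt·Δt = -0.001158  |  p_6 = 0.110309

0.1103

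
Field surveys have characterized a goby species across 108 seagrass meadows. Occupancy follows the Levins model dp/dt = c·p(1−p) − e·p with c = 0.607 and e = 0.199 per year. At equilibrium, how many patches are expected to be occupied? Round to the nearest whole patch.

73

p* = 1 − e/c = 1 − 0.199/0.607 = 0.6722.
Expected occupied patches = N × p* = 108 × 0.6722 = 72.59 ≈ 73.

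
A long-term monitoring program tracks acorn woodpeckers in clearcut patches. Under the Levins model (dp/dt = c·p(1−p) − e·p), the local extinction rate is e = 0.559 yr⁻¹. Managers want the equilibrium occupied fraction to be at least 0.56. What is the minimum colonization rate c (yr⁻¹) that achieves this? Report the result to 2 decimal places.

p* = 1 − e/c ≥ 0.56 requires e/c ≤ 0.4400, i.e. c ≥ e/0.4400.
c_min = 0.559/0.4400 = 1.2705.

1.27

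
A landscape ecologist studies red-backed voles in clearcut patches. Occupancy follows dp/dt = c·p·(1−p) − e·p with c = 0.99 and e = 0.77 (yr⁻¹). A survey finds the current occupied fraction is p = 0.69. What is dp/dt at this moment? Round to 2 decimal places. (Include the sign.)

Colonization term: c·p·(1−p) = 0.99×0.69×0.3100 = 0.21176.
Extinction term: e·p = 0.53130.
dp/dt = 0.21176 − 0.53130 = -0.31954.

-0.32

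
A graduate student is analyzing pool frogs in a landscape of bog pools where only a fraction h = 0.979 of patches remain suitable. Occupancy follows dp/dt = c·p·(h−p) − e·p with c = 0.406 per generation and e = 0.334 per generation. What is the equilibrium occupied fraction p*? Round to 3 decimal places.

Setting dp/dt = 0 and dividing by p* gives c·(h−p*) = e.
So p* = h − e/c = 0.979 − 0.334/0.406 = 0.979 − 0.8227 = 0.1563.

0.156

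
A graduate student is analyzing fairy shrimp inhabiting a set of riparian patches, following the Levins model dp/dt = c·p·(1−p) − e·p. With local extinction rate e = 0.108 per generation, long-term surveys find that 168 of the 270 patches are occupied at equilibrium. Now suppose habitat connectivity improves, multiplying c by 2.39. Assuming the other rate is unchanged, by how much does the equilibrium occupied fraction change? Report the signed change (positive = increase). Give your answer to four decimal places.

Observed p* = 168/270 = 0.62222.
Balance c(1−p*) = e gives c = e/(1 − 0.62222) = 0.108/0.37778 = 0.28588.
New p* = 1 − e/c = 1 − 0.10800/0.68325 = 0.84193.
Δp* = 0.84193 − 0.62222 = +0.21971.

0.2197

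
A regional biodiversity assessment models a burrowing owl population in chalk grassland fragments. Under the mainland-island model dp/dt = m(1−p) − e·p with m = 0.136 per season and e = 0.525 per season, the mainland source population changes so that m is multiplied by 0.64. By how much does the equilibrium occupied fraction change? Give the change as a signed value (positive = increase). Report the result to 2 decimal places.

-0.06

Before: p* = 0.136/(0.136+0.525) = 0.2057.
After: m = 0.08704, e = 0.525; p* = 0.08704/0.6120 = 0.1422.
Δp* = 0.1422 − 0.2057 = -0.0635.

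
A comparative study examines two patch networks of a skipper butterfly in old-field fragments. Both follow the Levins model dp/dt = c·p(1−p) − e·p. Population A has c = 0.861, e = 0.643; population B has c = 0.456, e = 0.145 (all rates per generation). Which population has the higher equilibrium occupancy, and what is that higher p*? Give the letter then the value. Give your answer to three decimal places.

A: p*_A = 1 − 0.643/0.861 = 0.2532.
B: p*_B = 1 − 0.145/0.456 = 0.6820.
B is higher at 0.6820.

B, 0.682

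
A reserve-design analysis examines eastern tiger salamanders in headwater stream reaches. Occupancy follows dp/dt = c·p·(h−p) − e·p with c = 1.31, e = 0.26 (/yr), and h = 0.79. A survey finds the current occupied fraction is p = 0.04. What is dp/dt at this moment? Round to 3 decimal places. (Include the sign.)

0.029

Colonization term: c·p·(h−p) = 1.31×0.04×0.7500 = 0.03930.
Extinction term: e·p = 0.01040.
dp/dt = 0.03930 − 0.01040 = 0.02890.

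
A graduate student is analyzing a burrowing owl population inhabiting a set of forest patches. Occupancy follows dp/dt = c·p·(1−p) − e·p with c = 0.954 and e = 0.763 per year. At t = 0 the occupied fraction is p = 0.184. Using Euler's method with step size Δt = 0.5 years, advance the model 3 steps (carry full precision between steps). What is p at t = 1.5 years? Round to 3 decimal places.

0.188

Update rule: p ← p + [c·p·(1−p) − e·p]·Δt with Δt = 0.5.
t = 0.5: p = 0.18400 + (+0.00142) = 0.18542
t = 1: p = 0.18542 + (+0.00131) = 0.18673
t = 1.5: p = 0.18673 + (+0.00120) = 0.18793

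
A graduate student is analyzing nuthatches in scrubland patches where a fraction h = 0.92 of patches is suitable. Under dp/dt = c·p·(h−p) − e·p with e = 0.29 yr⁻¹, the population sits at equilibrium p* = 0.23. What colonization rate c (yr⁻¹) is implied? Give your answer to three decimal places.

0.420

At equilibrium c(h−p*) = e, so c = e/(h−p*).
c = 0.29/(0.92 − 0.23) = 0.29/0.6900 = 0.4203.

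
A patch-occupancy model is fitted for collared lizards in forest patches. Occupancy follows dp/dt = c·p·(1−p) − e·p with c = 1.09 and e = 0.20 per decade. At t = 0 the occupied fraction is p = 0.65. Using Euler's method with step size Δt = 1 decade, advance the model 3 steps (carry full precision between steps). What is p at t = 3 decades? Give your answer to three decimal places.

0.816

Update rule: p ← p + [c·p·(1−p) − e·p]·Δt with Δt = 1.
step 1: Δp = +0.11798, p = 0.76798
step 2: Δp = +0.04063, p = 0.80861
step 3: Δp = +0.00697, p = 0.81558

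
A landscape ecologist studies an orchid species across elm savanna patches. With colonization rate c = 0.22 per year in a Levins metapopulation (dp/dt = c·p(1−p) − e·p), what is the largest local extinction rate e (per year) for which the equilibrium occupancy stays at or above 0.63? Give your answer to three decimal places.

0.081

1 − e/c ≥ 0.63 ⇒ e ≤ c(1 − 0.63) = 0.22 × 0.3700.
e_max = 0.0814.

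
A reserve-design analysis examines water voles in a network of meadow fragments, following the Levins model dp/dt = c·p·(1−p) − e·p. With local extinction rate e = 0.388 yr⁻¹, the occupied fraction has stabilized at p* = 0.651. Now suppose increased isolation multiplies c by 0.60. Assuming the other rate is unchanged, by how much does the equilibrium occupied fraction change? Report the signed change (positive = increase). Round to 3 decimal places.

-0.233

Balance c(1−p*) = e gives c = e/(1 − 0.65100) = 0.388/0.34900 = 1.11175.
New p* = 1 − e/c = 1 − 0.38800/0.66705 = 0.41833.
Δp* = 0.41833 − 0.65100 = -0.23267.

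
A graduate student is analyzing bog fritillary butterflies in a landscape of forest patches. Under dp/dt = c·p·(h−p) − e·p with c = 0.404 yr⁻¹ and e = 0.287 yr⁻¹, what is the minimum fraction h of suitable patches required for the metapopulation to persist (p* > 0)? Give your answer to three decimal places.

0.710

p* = h − e/c is positive only when h > e/c.
h_min = e/c = 0.287/0.404 = 0.7104.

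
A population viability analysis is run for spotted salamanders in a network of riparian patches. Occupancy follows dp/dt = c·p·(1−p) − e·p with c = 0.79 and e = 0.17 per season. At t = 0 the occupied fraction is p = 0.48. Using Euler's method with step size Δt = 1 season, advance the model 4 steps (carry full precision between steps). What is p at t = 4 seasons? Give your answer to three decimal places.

Update rule: p ← p + [c·p·(1−p) − e·p]·Δt with Δt = 1.
step 1: Δp = +0.11558, p = 0.59558
step 2: Δp = +0.08903, p = 0.68462
step 3: Δp = +0.05419, p = 0.73881
step 4: Δp = +0.02685, p = 0.76566

0.766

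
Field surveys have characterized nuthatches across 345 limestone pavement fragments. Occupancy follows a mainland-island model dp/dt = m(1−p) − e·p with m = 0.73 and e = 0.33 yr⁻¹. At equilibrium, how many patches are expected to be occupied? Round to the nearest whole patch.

238

p* = m/(m+e) = 0.73/1.0600 = 0.6887.
Expected occupied patches = N × p* = 345 × 0.6887 = 237.59 ≈ 238.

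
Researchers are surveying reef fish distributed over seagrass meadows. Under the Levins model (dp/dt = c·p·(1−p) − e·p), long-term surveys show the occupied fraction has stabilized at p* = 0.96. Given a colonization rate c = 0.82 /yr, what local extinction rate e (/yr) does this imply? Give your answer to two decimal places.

0.03

At equilibrium c(1−p*) = e.
e = 0.82 × (1 − 0.96) = 0.82 × 0.0400 = 0.0328.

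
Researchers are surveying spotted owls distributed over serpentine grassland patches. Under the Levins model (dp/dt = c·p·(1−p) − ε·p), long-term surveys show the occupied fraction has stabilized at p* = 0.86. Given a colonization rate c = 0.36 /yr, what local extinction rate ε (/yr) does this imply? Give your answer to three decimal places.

At equilibrium c(1−p*) = ε.
ε = 0.36 × (1 − 0.86) = 0.36 × 0.1400 = 0.0504.

0.050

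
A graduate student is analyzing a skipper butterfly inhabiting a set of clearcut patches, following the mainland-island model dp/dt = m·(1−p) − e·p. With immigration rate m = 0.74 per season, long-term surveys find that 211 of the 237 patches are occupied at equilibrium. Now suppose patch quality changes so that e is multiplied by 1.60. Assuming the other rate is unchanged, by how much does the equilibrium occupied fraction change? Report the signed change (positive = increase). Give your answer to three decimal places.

Observed p* = 211/237 = 0.89030.
Balance m(1−p*) = e·p* gives e = m(1−p*)/p* = 0.74×0.10970/0.89030 = 0.09118.
New p* = m/(m+e) = 0.74000/(0.74000+0.14589) = 0.83532.
Δp* = 0.83532 − 0.89030 = -0.05498.

-0.055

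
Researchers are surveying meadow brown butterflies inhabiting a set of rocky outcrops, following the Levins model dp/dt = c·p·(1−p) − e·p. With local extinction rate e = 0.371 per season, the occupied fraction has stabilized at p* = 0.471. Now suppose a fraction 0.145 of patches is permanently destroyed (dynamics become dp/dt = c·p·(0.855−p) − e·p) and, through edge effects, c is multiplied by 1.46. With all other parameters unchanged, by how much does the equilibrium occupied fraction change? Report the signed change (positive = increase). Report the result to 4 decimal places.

Balance c(1−p*) = e gives c = e/(1 − 0.47100) = 0.371/0.52900 = 0.70132.
New p* = 0.855 − e/c = 0.855 − 0.37100/1.02393 = 0.49267.
Δp* = 0.49267 − 0.47100 = +0.02167.

0.0217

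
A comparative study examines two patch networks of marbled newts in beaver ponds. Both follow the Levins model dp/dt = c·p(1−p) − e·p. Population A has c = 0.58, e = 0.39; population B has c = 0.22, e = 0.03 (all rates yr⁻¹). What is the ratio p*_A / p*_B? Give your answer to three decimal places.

A: p*_A = 1 − 0.39/0.58 = 0.3276.
B: p*_B = 1 − 0.03/0.22 = 0.8636.
p*_A / p*_B = 0.3276/0.8636 = 0.3793.

0.379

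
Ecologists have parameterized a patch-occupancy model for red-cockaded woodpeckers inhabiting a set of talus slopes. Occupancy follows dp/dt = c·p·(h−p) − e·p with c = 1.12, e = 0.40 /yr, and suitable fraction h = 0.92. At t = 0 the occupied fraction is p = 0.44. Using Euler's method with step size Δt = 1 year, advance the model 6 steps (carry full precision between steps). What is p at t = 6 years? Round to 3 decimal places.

Update rule: p ← p + [c·p·(h−p) − e·p]·Δt with Δt = 1.
p: 0.44000 → 0.50054  (Δp = +0.06054)
p: 0.50054 → 0.53548  (Δp = +0.03493)
p: 0.53548 → 0.55190  (Δp = +0.01642)
p: 0.55190 → 0.55867  (Δp = +0.00677)
p: 0.55867 → 0.56129  (Δp = +0.00262)
p: 0.56129 → 0.56228  (Δp = +0.00098)

0.562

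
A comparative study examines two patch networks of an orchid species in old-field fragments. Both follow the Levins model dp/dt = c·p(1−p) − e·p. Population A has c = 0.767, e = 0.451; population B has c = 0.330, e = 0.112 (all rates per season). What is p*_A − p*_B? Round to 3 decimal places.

-0.249

A: p*_A = 1 − 0.451/0.767 = 0.4120.
B: p*_B = 1 − 0.112/0.330 = 0.6606.
p*_A − p*_B = 0.4120 − 0.6606 = -0.2486.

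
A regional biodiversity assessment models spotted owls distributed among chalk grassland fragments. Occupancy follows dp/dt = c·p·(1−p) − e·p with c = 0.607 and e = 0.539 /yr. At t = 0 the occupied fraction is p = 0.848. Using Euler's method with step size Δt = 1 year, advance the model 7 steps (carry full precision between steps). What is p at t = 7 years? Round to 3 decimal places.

Update rule: p ← p + [c·p·(1−p) − e·p]·Δt with Δt = 1.
  1  |  dp/dt·Δt = -0.378832  |  p_1 = 0.469168
  2  |  dp/dt·Δt = -0.101709  |  p_2 = 0.367459
  3  |  dp/dt·Δt = -0.056974  |  p_3 = 0.310486
  4  |  dp/dt·Δt = -0.037403  |  p_4 = 0.273083
  5  |  dp/dt·Δt = -0.026697  |  p_5 = 0.246386
  6  |  dp/dt·Δt = -0.020094  |  p_6 = 0.226292
  7  |  dp/dt·Δt = -0.015695  |  p_7 = 0.210596

0.211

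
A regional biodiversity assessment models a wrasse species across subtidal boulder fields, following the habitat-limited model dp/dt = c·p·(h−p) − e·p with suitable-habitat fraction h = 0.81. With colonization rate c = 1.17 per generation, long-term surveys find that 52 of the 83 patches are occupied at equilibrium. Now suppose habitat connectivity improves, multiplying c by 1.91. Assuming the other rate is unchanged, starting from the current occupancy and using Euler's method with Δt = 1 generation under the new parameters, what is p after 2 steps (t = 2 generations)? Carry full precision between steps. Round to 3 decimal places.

0.690

Observed p* = 52/83 = 0.62651.
Balance c(h−p*) = e gives e = 1.17×(0.81 − 0.62651) = 0.21469.
Starting from p₀ = 0.62651; update p ← p + (dp/dt)·Δt with the new parameters.
  1  |  dp/dt·Δt = +0.122398  |  p_1 = 0.748904
  2  |  dp/dt·Δt = -0.058532  |  p_2 = 0.690372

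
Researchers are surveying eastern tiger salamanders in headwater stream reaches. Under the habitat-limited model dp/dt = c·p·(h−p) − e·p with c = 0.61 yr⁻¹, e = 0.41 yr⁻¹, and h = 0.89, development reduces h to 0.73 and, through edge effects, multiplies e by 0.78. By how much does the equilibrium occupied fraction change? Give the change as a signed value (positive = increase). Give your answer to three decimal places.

Before: p* = h − e/c = 0.89 − 0.41/0.61 = 0.89 − 0.6721 = 0.2179.
After: c = 0.61, e = 0.3198, h = 0.73; p* = 0.73 − 0.3198/0.61 = 0.2057.
Δp* = 0.2057 − 0.2179 = -0.0121.

-0.012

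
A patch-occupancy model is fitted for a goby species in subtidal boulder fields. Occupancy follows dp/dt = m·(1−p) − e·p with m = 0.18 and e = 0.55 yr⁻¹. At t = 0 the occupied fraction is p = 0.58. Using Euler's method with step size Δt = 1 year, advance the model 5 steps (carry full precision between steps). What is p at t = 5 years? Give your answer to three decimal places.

0.247

Update rule: p ← p + [m·(1−p) − e·p]·Δt with Δt = 1.
step 1: Δp = -0.24340, p = 0.33660
step 2: Δp = -0.06572, p = 0.27088
step 3: Δp = -0.01774, p = 0.25314
step 4: Δp = -0.00479, p = 0.24835
step 5: Δp = -0.00129, p = 0.24705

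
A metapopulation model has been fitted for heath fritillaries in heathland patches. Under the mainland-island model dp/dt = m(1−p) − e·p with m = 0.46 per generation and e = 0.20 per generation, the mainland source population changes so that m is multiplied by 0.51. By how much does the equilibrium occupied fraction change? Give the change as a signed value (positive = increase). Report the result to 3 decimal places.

Before: p* = 0.46/(0.46+0.20) = 0.6970.
After: m = 0.2346, e = 0.2; p* = 0.2346/0.4346 = 0.5398.
Δp* = 0.5398 − 0.6970 = -0.1572.

-0.157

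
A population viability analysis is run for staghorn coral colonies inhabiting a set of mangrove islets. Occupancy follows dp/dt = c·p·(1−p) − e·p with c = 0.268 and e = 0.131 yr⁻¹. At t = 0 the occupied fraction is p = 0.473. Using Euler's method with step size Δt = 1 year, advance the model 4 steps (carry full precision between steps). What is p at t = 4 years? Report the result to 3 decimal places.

0.489

Update rule: p ← p + [c·p·(1−p) − e·p]·Δt with Δt = 1.
step 1: Δp = +0.00484, p = 0.47784
step 2: Δp = +0.00427, p = 0.48211
step 3: Δp = +0.00376, p = 0.48587
step 4: Δp = +0.00330, p = 0.48917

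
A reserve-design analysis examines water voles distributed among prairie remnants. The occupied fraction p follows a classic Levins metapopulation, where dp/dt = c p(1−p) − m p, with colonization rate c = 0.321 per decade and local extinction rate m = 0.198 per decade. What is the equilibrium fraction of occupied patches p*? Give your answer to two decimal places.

At equilibrium, colonization balances extinction: c·p*·(1−p*) = m·p*.
So p* = 1 − m/c = 1 − 0.198/0.321 = 1 − 0.6168 = 0.3832.

0.38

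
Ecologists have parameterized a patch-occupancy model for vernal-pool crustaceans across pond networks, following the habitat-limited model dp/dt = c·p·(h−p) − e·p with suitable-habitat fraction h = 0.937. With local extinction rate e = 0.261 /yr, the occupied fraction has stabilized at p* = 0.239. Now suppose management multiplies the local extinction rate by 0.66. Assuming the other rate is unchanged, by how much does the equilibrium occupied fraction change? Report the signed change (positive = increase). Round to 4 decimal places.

Balance c(h−p*) = e gives c = e/(0.937 − 0.23900) = 0.261/0.69800 = 0.37393.
New p* = 0.937 − e/c = 0.937 − 0.17226/0.37393 = 0.47633.
Δp* = 0.47633 − 0.23900 = +0.23733.

0.2373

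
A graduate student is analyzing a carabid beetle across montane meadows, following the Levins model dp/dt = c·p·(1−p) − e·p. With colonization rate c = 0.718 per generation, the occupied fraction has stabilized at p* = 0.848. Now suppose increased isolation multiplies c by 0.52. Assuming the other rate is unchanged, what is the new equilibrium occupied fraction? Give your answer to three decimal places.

Balance c(1−p*) = e gives e = 0.718×(1 − 0.84800) = 0.10914.
New p* = 1 − e/c = 1 − 0.10914/0.37336 = 0.70768.

0.708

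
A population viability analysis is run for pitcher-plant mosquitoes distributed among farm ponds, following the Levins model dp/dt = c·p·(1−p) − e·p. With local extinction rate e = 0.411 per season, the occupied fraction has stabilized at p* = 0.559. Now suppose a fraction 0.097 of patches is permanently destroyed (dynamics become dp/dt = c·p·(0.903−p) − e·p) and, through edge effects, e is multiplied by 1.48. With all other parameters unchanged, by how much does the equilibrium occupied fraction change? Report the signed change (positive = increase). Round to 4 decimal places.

-0.3087

Balance c(1−p*) = e gives c = e/(1 − 0.55900) = 0.411/0.44100 = 0.93197.
New p* = 0.903 − e/c = 0.903 − 0.60828/0.93197 = 0.25032.
Δp* = 0.25032 − 0.55900 = -0.30868.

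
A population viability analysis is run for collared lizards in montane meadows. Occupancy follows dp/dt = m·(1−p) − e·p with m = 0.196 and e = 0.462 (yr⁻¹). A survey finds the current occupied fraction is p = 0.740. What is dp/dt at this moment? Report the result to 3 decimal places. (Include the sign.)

-0.291

Colonization term: m·(1−p) = 0.196×0.2600 = 0.05096.
Extinction term: e·p = 0.34188.
dp/dt = 0.05096 − 0.34188 = -0.29092.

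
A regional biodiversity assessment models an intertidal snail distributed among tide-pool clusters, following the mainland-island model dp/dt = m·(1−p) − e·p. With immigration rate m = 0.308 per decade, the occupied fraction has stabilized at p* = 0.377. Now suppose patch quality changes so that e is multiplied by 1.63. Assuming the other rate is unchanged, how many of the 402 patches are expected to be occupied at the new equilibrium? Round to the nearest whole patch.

Balance m(1−p*) = e·p* gives e = m(1−p*)/p* = 0.308×0.62300/0.37700 = 0.50898.
New p* = m/(m+e) = 0.30800/(0.30800+0.82964) = 0.27074.
Expected occupied = 402 × 0.27074 = 108.84 ≈ 109.

109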